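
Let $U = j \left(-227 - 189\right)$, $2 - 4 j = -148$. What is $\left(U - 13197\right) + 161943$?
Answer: $133146$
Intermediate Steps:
$j = \frac{75}{2}$ ($j = \frac{1}{2} - -37 = \frac{1}{2} + 37 = \frac{75}{2} \approx 37.5$)
$U = -15600$ ($U = \frac{75 \left(-227 - 189\right)}{2} = \frac{75}{2} \left(-416\right) = -15600$)
$\left(U - 13197\right) + 161943 = \left(-15600 - 13197\right) + 161943 = -28797 + 161943 = 133146$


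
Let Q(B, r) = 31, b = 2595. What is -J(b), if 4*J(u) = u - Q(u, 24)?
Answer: -641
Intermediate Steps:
J(u) = -31/4 + u/4 (J(u) = (u - 1*31)/4 = (u - 31)/4 = (-31 + u)/4 = -31/4 + u/4)
-J(b) = -(-31/4 + (¼)*2595) = -(-31/4 + 2595/4) = -1*641 = -641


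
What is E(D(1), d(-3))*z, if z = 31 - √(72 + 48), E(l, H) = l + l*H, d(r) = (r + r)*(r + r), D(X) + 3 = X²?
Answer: -2294 + 148*√30 ≈ -1483.4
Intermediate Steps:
D(X) = -3 + X²
d(r) = 4*r² (d(r) = (2*r)*(2*r) = 4*r²)
E(l, H) = l + H*l
z = 31 - 2*√30 (z = 31 - √120 = 31 - 2*√30 ≈ 20.046)
E(D(1), d(-3))*z = ((-3 + 1²)*(1 + 4*(-3)²))*(31 - 2*√30) = ((-3 + 1)*(1 + 4*9))*(31 - 2*√30) = (-2*(1 + 36))*(31 - 2*√30) = (-2*37)*(31 - 2*√30) = -74*(31 - 2*√30) = -2294 + 148*√30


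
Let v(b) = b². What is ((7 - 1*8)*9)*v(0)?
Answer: 0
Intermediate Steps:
((7 - 1*8)*9)*v(0) = ((7 - 1*8)*9)*0² = ((7 - 8)*9)*0 = -1*9*0 = -9*0 = 0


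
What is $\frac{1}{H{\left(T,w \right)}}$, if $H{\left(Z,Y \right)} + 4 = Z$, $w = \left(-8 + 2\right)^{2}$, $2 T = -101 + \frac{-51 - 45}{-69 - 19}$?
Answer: $- \frac{22}{1187} \approx -0.018534$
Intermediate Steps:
$T = - \frac{1099}{22}$ ($T = \frac{-101 + \frac{-51 - 45}{-69 - 19}}{2} = \frac{-101 - \frac{96}{-88}}{2} = \frac{-101 - - \frac{12}{11}}{2} = \frac{-101 + \frac{12}{11}}{2} = \frac{1}{2} \left(- \frac{1099}{11}\right) = - \frac{1099}{22} \approx -49.955$)
$w = 36$ ($w = \left(-6\right)^{2} = 36$)
$H{\left(Z,Y \right)} = -4 + Z$
$\frac{1}{H{\left(T,w \right)}} = \frac{1}{-4 - \frac{1099}{22}} = \frac{1}{- \frac{1187}{22}} = - \frac{22}{1187}$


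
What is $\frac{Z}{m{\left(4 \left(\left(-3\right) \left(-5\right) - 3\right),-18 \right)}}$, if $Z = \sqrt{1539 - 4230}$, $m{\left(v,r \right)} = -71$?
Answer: $- \frac{3 i \sqrt{299}}{71} \approx - 0.73063 i$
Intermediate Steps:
$Z = 3 i \sqrt{299}$ ($Z = \sqrt{-2691} = 3 i \sqrt{299} \approx 51.875 i$)
$\frac{Z}{m{\left(4 \left(\left(-3\right) \left(-5\right) - 3\right),-18 \right)}} = \frac{3 i \sqrt{299}}{-71} = 3 i \sqrt{299} \left(- \frac{1}{71}\right) = - \frac{3 i \sqrt{299}}{71}$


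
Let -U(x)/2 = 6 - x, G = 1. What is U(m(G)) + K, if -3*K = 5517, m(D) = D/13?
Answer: -24061/13 ≈ -1850.8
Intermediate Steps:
m(D) = D/13 (m(D) = D*(1/13) = D/13)
K = -1839 (K = -⅓*5517 = -1839)
U(x) = -12 + 2*x (U(x) = -2*(6 - x) = -12 + 2*x)
U(m(G)) + K = (-12 + 2*((1/13)*1)) - 1839 = (-12 + 2*(1/13)) - 1839 = (-12 + 2/13) - 1839 = -154/13 - 1839 = -24061/13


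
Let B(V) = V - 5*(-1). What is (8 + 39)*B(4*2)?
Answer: 611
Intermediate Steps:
B(V) = 5 + V (B(V) = V + 5 = 5 + V)
(8 + 39)*B(4*2) = (8 + 39)*(5 + 4*2) = 47*(5 + 8) = 47*13 = 611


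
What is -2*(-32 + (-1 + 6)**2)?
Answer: 14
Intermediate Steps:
-2*(-32 + (-1 + 6)**2) = -2*(-32 + 5**2) = -2*(-32 + 25) = -2*(-7) = 14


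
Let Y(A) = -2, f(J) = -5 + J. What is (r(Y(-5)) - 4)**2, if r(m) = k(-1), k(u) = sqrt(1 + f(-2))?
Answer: (4 - I*sqrt(6))**2 ≈ 10.0 - 19.596*I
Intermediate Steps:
k(u) = I*sqrt(6) (k(u) = sqrt(1 + (-5 - 2)) = sqrt(1 - 7) = sqrt(-6) = I*sqrt(6))
r(m) = I*sqrt(6)
(r(Y(-5)) - 4)**2 = (I*sqrt(6) - 4)**2 = (-4 + I*sqrt(6))**2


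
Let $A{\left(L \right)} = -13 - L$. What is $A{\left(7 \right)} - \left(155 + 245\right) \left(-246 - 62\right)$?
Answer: $123180$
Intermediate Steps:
$A{\left(7 \right)} - \left(155 + 245\right) \left(-246 - 62\right) = \left(-13 - 7\right) - \left(155 + 245\right) \left(-246 - 62\right) = \left(-13 - 7\right) - 400 \left(-308\right) = -20 - -123200 = -20 + 123200 = 123180$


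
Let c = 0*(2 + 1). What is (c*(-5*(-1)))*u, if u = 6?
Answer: 0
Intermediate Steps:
c = 0 (c = 0*3 = 0)
(c*(-5*(-1)))*u = (0*(-5*(-1)))*6 = (0*5)*6 = 0*6 = 0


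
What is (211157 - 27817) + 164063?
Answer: 347403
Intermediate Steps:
(211157 - 27817) + 164063 = 183340 + 164063 = 347403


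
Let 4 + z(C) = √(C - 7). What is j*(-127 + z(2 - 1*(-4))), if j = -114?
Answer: 14934 - 114*I ≈ 14934.0 - 114.0*I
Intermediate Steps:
z(C) = -4 + √(-7 + C) (z(C) = -4 + √(C - 7) = -4 + √(-7 + C))
j*(-127 + z(2 - 1*(-4))) = -114*(-127 + (-4 + √(-7 + (2 - 1*(-4))))) = -114*(-127 + (-4 + √(-7 + (2 + 4)))) = -114*(-127 + (-4 + √(-7 + 6))) = -114*(-127 + (-4 + √(-1))) = -114*(-127 + (-4 + I)) = -114*(-131 + I) = 14934 - 114*I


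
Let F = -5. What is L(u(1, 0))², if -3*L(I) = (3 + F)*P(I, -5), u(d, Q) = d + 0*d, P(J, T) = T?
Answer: 100/9 ≈ 11.111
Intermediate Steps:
u(d, Q) = d (u(d, Q) = d + 0 = d)
L(I) = -10/3 (L(I) = -(3 - 5)*(-5)/3 = -(-2)*(-5)/3 = -⅓*10 = -10/3)
L(u(1, 0))² = (-10/3)² = 100/9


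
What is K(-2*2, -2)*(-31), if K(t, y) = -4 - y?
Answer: 62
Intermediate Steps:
K(-2*2, -2)*(-31) = (-4 - 1*(-2))*(-31) = (-4 + 2)*(-31) = -2*(-31) = 62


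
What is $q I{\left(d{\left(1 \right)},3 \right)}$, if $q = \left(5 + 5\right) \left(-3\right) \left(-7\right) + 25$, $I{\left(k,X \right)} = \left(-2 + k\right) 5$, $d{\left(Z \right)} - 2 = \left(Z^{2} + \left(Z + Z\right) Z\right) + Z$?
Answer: $4700$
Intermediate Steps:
$d{\left(Z \right)} = 2 + Z + 3 Z^{2}$ ($d{\left(Z \right)} = 2 + \left(\left(Z^{2} + \left(Z + Z\right) Z\right) + Z\right) = 2 + \left(\left(Z^{2} + 2 Z Z\right) + Z\right) = 2 + \left(\left(Z^{2} + 2 Z^{2}\right) + Z\right) = 2 + \left(3 Z^{2} + Z\right) = 2 + \left(Z + 3 Z^{2}\right) = 2 + Z + 3 Z^{2}$)
$I{\left(k,X \right)} = -10 + 5 k$
$q = 235$ ($q = 10 \left(-3\right) \left(-7\right) + 25 = \left(-30\right) \left(-7\right) + 25 = 210 + 25 = 235$)
$q I{\left(d{\left(1 \right)},3 \right)} = 235 \left(-10 + 5 \left(2 + 1 + 3 \cdot 1^{2}\right)\right) = 235 \left(-10 + 5 \left(2 + 1 + 3 \cdot 1\right)\right) = 235 \left(-10 + 5 \left(2 + 1 + 3\right)\right) = 235 \left(-10 + 5 \cdot 6\right) = 235 \left(-10 + 30\right) = 235 \cdot 20 = 4700$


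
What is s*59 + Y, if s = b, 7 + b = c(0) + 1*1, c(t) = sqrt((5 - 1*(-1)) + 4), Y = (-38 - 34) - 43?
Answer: -469 + 59*sqrt(10) ≈ -282.43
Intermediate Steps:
Y = -115 (Y = -72 - 43 = -115)
c(t) = sqrt(10) (c(t) = sqrt((5 + 1) + 4) = sqrt(6 + 4) = sqrt(10))
b = -6 + sqrt(10) (b = -7 + (sqrt(10) + 1*1) = -7 + (sqrt(10) + 1) = -7 + (1 + sqrt(10)) = -6 + sqrt(10) ≈ -2.8377)
s = -6 + sqrt(10) ≈ -2.8377
s*59 + Y = (-6 + sqrt(10))*59 - 115 = (-354 + 59*sqrt(10)) - 115 = -469 + 59*sqrt(10)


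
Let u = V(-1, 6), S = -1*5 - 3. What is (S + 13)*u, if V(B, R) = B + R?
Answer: 25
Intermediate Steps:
S = -8 (S = -5 - 3 = -8)
u = 5 (u = -1 + 6 = 5)
(S + 13)*u = (-8 + 13)*5 = 5*5 = 25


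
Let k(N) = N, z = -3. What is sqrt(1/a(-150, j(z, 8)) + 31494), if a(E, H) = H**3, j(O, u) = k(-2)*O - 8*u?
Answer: sqrt(356401724966)/3364 ≈ 177.47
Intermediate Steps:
j(O, u) = -8*u - 2*O (j(O, u) = -2*O - 8*u = -8*u - 2*O)
sqrt(1/a(-150, j(z, 8)) + 31494) = sqrt(1/((-8*8 - 2*(-3))**3) + 31494) = sqrt(1/((-64 + 6)**3) + 31494) = sqrt(1/((-58)**3) + 31494) = sqrt(1/(-195112) + 31494) = sqrt(-1/195112 + 31494) = sqrt(6144857327/195112) = sqrt(356401724966)/3364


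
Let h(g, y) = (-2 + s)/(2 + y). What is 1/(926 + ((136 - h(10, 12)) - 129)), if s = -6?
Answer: 7/6535 ≈ 0.0010712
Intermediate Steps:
h(g, y) = -8/(2 + y) (h(g, y) = (-2 - 6)/(2 + y) = -8/(2 + y))
1/(926 + ((136 - h(10, 12)) - 129)) = 1/(926 + ((136 - (-8)/(2 + 12)) - 129)) = 1/(926 + ((136 - (-8)/14) - 129)) = 1/(926 + ((136 - 1*(-4/7)) - 129)) = 1/(926 + ((136 + 4/7) - 129)) = 1/(926 + (956/7 - 129)) = 1/(926 + 53/7) = 1/(6535/7) = 7/6535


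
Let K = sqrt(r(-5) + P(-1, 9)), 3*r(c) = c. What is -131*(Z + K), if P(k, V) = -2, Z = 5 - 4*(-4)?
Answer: -2751 - 131*I*sqrt(33)/3 ≈ -2751.0 - 250.85*I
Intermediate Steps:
Z = 21 (Z = 5 + 16 = 21)
r(c) = c/3
K = I*sqrt(33)/3 (K = sqrt((1/3)*(-5) - 2) = sqrt(-5/3 - 2) = sqrt(-11/3) = I*sqrt(33)/3 ≈ 1.9149*I)
-131*(Z + K) = -131*(21 + I*sqrt(33)/3) = -2751 - 131*I*sqrt(33)/3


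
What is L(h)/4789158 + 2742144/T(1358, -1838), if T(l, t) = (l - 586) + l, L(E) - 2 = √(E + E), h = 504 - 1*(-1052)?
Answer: 1094380073251/850075545 + √778/2394579 ≈ 1287.4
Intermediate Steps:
h = 1556 (h = 504 + 1052 = 1556)
L(E) = 2 + √2*√E (L(E) = 2 + √(E + E) = 2 + √(2*E) = 2 + √2*√E)
T(l, t) = -586 + 2*l (T(l, t) = (-586 + l) + l = -586 + 2*l)
L(h)/4789158 + 2742144/T(1358, -1838) = (2 + √2*√1556)/4789158 + 2742144/(-586 + 2*1358) = (2 + √2*(2*√389))*(1/4789158) + 2742144/(-586 + 2716) = (2 + 2*√778)*(1/4789158) + 2742144/2130 = (1/2394579 + √778/2394579) + 2742144*(1/2130) = (1/2394579 + √778/2394579) + 457024/355 = 1094380073251/850075545 + √778/2394579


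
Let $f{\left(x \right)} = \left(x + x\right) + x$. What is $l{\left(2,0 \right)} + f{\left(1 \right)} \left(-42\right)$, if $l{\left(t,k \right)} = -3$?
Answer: $-129$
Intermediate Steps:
$f{\left(x \right)} = 3 x$ ($f{\left(x \right)} = 2 x + x = 3 x$)
$l{\left(2,0 \right)} + f{\left(1 \right)} \left(-42\right) = -3 + 3 \cdot 1 \left(-42\right) = -3 + 3 \left(-42\right) = -3 - 126 = -129$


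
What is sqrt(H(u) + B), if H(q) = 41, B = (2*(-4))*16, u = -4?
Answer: I*sqrt(87) ≈ 9.3274*I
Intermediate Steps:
B = -128 (B = -8*16 = -128)
sqrt(H(u) + B) = sqrt(41 - 128) = sqrt(-87) = I*sqrt(87)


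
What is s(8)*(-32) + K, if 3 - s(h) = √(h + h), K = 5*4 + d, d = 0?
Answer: 52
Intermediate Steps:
K = 20 (K = 5*4 + 0 = 20 + 0 = 20)
s(h) = 3 - √2*√h (s(h) = 3 - √(h + h) = 3 - √(2*h) = 3 - √2*√h)
s(8)*(-32) + K = (3 - √2*√8)*(-32) + 20 = (3 - √2*2*√2)*(-32) + 20 = (3 - 4)*(-32) + 20 = -1*(-32) + 20 = 32 + 20 = 52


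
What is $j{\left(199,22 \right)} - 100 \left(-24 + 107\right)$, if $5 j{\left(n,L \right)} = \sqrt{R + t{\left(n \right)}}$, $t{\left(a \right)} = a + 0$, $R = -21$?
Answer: $-8300 + \frac{\sqrt{178}}{5} \approx -8297.3$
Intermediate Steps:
$t{\left(a \right)} = a$
$j{\left(n,L \right)} = \frac{\sqrt{-21 + n}}{5}$
$j{\left(199,22 \right)} - 100 \left(-24 + 107\right) = \frac{\sqrt{-21 + 199}}{5} - 100 \left(-24 + 107\right) = \frac{\sqrt{178}}{5} - 100 \cdot 83 = \frac{\sqrt{178}}{5} - 8300 = -8300 + \frac{\sqrt{178}}{5}$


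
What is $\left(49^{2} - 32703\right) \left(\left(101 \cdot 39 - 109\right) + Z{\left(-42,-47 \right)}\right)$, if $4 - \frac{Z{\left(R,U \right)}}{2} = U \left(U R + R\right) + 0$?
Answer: $-5619384692$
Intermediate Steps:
$Z{\left(R,U \right)} = 8 - 2 U \left(R + R U\right)$ ($Z{\left(R,U \right)} = 8 - 2 \left(U \left(U R + R\right) + 0\right) = 8 - 2 \left(U \left(R U + R\right) + 0\right) = 8 - 2 \left(U \left(R + R U\right) + 0\right) = 8 - 2 U \left(R + R U\right)$)
$\left(49^{2} - 32703\right) \left(\left(101 \cdot 39 - 109\right) + Z{\left(-42,-47 \right)}\right) = \left(49^{2} - 32703\right) \left(\left(101 \cdot 39 - 109\right) - \left(-8 - 185556 + 3948\right)\right) = \left(2401 - 32703\right) \left(\left(3939 - 109\right) - \left(3940 - 185556\right)\right) = - 30302 \left(3830 + \left(8 - 3948 + 185556\right)\right) = - 30302 \left(3830 + 181616\right) = \left(-30302\right) 185446 = -5619384692$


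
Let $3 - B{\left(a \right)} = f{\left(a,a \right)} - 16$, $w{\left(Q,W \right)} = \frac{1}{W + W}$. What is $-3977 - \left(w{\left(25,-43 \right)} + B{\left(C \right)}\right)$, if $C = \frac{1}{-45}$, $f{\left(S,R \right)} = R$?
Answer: $- \frac{15464561}{3870} \approx -3996.0$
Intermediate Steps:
$w{\left(Q,W \right)} = \frac{1}{2 W}$
$C = - \frac{1}{45} \approx -0.022222$
$B{\left(a \right)} = 19 - a$ ($B{\left(a \right)} = 3 - \left(a - 16\right) = 3 - \left(-16 + a\right) = 19 - a$)
$-3977 - \left(w{\left(25,-43 \right)} + B{\left(C \right)}\right) = -3977 - \left(\frac{1}{2 \left(-43\right)} + \left(19 - - \frac{1}{45}\right)\right) = -3977 - \left(\frac{1}{2} \left(- \frac{1}{43}\right) + \left(19 + \frac{1}{45}\right)\right) = -3977 - \left(- \frac{1}{86} + \frac{856}{45}\right) = -3977 - \frac{73571}{3870} = - \frac{15464561}{3870}$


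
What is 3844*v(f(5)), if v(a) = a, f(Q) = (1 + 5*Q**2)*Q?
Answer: 2421720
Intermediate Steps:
f(Q) = Q*(1 + 5*Q**2)
3844*v(f(5)) = 3844*(5 + 5*5**3) = 3844*(5 + 5*125) = 3844*(5 + 625) = 3844*630 = 2421720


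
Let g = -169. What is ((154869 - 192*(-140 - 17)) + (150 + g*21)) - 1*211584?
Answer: -29970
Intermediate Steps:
((154869 - 192*(-140 - 17)) + (150 + g*21)) - 1*211584 = ((154869 - 192*(-140 - 17)) + (150 - 169*21)) - 1*211584 = ((154869 - 192*(-157)) + (150 - 3549)) - 211584 = ((154869 + 30144) - 3399) - 211584 = (185013 - 3399) - 211584 = 181614 - 211584 = -29970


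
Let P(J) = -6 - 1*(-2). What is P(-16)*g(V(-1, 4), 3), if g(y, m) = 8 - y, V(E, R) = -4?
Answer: -48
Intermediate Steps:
P(J) = -4 (P(J) = -6 + 2 = -4)
P(-16)*g(V(-1, 4), 3) = -4*(8 - 1*(-4)) = -4*(8 + 4) = -4*12 = -48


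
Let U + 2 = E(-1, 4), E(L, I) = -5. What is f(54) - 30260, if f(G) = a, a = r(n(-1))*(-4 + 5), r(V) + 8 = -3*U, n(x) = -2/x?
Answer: -30247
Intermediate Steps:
U = -7 (U = -2 - 5 = -7)
r(V) = 13 (r(V) = -8 - 3*(-7) = -8 + 21 = 13)
a = 13 (a = 13*(-4 + 5) = 13*1 = 13)
f(G) = 13
f(54) - 30260 = 13 - 30260 = -30247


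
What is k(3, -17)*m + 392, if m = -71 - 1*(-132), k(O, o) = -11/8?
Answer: 2465/8 ≈ 308.13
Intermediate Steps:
k(O, o) = -11/8 (k(O, o) = -11*⅛ = -11/8)
m = 61 (m = -71 + 132 = 61)
k(3, -17)*m + 392 = -11/8*61 + 392 = -671/8 + 392 = 2465/8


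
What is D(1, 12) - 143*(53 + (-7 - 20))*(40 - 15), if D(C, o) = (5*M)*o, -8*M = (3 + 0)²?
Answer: -186035/2 ≈ -93018.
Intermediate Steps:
M = -9/8 (M = -(3 + 0)²/8 = -⅛*3² = -⅛*9 = -9/8 ≈ -1.1250)
D(C, o) = -45*o/8 (D(C, o) = (5*(-9/8))*o = -45*o/8)
D(1, 12) - 143*(53 + (-7 - 20))*(40 - 15) = -45/8*12 - 143*(53 + (-7 - 20))*(40 - 15) = -135/2 - 143*(53 - 27)*25 = -135/2 - 3718*25 = -135/2 - 143*650 = -135/2 - 92950 = -186035/2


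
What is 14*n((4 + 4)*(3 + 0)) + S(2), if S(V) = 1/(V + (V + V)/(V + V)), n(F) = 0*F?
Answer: 1/3 ≈ 0.33333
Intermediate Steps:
n(F) = 0
S(V) = 1/(1 + V) (S(V) = 1/(V + (2*V)/((2*V))) = 1/(V + (2*V)*(1/(2*V))) = 1/(V + 1) = 1/(1 + V))
14*n((4 + 4)*(3 + 0)) + S(2) = 14*0 + 1/(1 + 2) = 0 + 1/3 = 1/3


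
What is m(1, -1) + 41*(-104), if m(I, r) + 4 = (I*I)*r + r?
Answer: -4270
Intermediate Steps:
m(I, r) = -4 + r + r*I² (m(I, r) = -4 + ((I*I)*r + r) = -4 + (I²*r + r) = -4 + (r*I² + r) = -4 + (r + r*I²) = -4 + r + r*I²)
m(1, -1) + 41*(-104) = (-4 - 1 - 1*1²) + 41*(-104) = (-4 - 1 - 1*1) - 4264 = (-4 - 1 - 1) - 4264 = -6 - 4264 = -4270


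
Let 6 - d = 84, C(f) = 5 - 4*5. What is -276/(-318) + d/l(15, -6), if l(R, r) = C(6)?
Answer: 1608/265 ≈ 6.0679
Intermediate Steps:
C(f) = -15 (C(f) = 5 - 20 = -15)
d = -78 (d = 6 - 1*84 = 6 - 84 = -78)
l(R, r) = -15
-276/(-318) + d/l(15, -6) = -276/(-318) - 78/(-15) = -276*(-1/318) - 78*(-1/15) = 46/53 + 26/5 = 1608/265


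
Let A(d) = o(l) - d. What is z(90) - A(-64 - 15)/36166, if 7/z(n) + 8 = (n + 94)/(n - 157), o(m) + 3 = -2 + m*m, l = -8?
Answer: -8530607/13019760 ≈ -0.65520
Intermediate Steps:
o(m) = -5 + m² (o(m) = -3 + (-2 + m*m) = -3 + (-2 + m²) = -5 + m²)
z(n) = 7/(-8 + (94 + n)/(-157 + n)) (z(n) = 7/(-8 + (n + 94)/(n - 157)) = 7/(-8 + (94 + n)/(-157 + n)))
A(d) = 59 - d (A(d) = (-5 + (-8)²) - d = (-5 + 64) - d = 59 - d)
z(90) - A(-64 - 15)/36166 = 7*(157 - 1*90)/(-1350 + 7*90) - (59 - (-64 - 15))/36166 = 7*(157 - 90)/(-1350 + 630) - (59 - 1*(-79))/36166 = 7*67/(-720) - (59 + 79)/36166 = 7*(-1/720)*67 - 138/36166 = -469/720 - 1*69/18083 = -469/720 - 69/18083 = -8530607/13019760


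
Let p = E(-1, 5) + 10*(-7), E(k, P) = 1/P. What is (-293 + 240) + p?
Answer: -614/5 ≈ -122.80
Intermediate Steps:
p = -349/5 (p = 1/5 + 10*(-7) = 1/5 - 70 = -349/5 ≈ -69.800)
(-293 + 240) + p = (-293 + 240) - 349/5 = -53 - 349/5 = -614/5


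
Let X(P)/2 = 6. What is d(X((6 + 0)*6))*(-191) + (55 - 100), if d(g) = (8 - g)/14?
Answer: 67/7 ≈ 9.5714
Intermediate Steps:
X(P) = 12 (X(P) = 2*6 = 12)
d(g) = 4/7 - g/14 (d(g) = (8 - g)*(1/14) = 4/7 - g/14)
d(X((6 + 0)*6))*(-191) + (55 - 100) = (4/7 - 1/14*12)*(-191) + (55 - 100) = (4/7 - 6/7)*(-191) - 45 = -2/7*(-191) - 45 = 382/7 - 45 = 67/7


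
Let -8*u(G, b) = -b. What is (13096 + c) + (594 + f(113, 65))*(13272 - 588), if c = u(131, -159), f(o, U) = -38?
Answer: 56523041/8 ≈ 7.0654e+6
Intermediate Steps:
u(G, b) = b/8 (u(G, b) = -(-1)*b/8 = b/8)
c = -159/8 (c = (⅛)*(-159) = -159/8 ≈ -19.875)
(13096 + c) + (594 + f(113, 65))*(13272 - 588) = (13096 - 159/8) + (594 - 38)*(13272 - 588) = 104609/8 + 556*12684 = 104609/8 + 7052304 = 56523041/8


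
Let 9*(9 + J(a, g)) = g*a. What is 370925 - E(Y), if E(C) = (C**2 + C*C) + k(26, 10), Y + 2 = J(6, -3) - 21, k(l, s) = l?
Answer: 368587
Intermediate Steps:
J(a, g) = -9 + a*g/9 (J(a, g) = -9 + (g*a)/9 = -9 + (a*g)/9 = -9 + a*g/9)
Y = -34 (Y = -2 + ((-9 + (1/9)*6*(-3)) - 21) = -2 + ((-9 - 2) - 21) = -2 + (-11 - 21) = -2 - 32 = -34)
E(C) = 26 + 2*C**2 (E(C) = (C**2 + C*C) + 26 = (C**2 + C**2) + 26 = 2*C**2 + 26 = 26 + 2*C**2)
370925 - E(Y) = 370925 - (26 + 2*(-34)**2) = 370925 - (26 + 2*1156) = 370925 - (26 + 2312) = 370925 - 1*2338 = 370925 - 2338 = 368587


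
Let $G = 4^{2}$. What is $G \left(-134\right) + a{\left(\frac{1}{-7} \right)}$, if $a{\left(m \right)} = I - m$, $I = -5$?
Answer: $- \frac{15042}{7} \approx -2148.9$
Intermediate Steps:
$G = 16$
$a{\left(m \right)} = -5 - m$
$G \left(-134\right) + a{\left(\frac{1}{-7} \right)} = 16 \left(-134\right) - \frac{34}{7} = -2144 - \frac{34}{7} = - \frac{15042}{7}$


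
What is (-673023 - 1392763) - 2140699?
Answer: -4206485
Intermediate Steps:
(-673023 - 1392763) - 2140699 = -2065786 - 2140699 = -4206485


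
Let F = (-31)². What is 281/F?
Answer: 281/961 ≈ 0.29240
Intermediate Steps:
F = 961
281/F = 281/961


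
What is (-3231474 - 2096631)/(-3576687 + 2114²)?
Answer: -5328105/892309 ≈ -5.9711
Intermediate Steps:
(-3231474 - 2096631)/(-3576687 + 2114²) = -5328105/(-3576687 + 4468996) = -5328105/892309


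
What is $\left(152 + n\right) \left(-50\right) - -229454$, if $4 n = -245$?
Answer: $\frac{449833}{2} \approx 2.2492 \cdot 10^{5}$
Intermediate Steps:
$n = - \frac{245}{4}$ ($n = \frac{1}{4} \left(-245\right) = - \frac{245}{4} \approx -61.25$)
$\left(152 + n\right) \left(-50\right) - -229454 = \left(152 - \frac{245}{4}\right) \left(-50\right) - -229454 = \frac{363}{4} \left(-50\right) + 229454 = - \frac{9075}{2} + 229454 = \frac{449833}{2}$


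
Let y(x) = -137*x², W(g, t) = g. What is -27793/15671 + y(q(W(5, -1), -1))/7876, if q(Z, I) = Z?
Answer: -272570843/123424796 ≈ -2.2084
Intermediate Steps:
-27793/15671 + y(q(W(5, -1), -1))/7876 = -27793/15671 - 137*5²/7876 = -27793*1/15671 - 137*25*(1/7876) = -27793/15671 - 3425*1/7876 = -27793/15671 - 3425/7876 = -272570843/123424796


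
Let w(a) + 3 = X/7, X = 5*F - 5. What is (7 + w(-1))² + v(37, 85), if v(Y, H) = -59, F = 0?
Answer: -2362/49 ≈ -48.204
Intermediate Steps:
X = -5 (X = 5*0 - 5 = 0 - 5 = -5)
w(a) = -26/7 (w(a) = -3 - 5/7 = -26/7)
(7 + w(-1))² + v(37, 85) = (7 - 26/7)² - 59 = (23/7)² - 59 = 529/49 - 59 = -2362/49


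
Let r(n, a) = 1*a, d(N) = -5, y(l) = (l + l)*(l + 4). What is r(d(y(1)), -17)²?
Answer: 289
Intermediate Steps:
y(l) = 2*l*(4 + l) (y(l) = (2*l)*(4 + l) = 2*l*(4 + l))
r(n, a) = a
r(d(y(1)), -17)² = (-17)² = 289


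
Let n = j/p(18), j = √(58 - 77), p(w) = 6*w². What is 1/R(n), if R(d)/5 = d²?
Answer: -3779136/95 ≈ -39780.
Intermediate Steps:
j = I*√19 (j = √(-19) = I*√19 ≈ 4.3589*I)
n = I*√19/1944 (n = (I*√19)/((6*18²)) = (I*√19)/((6*324)) = (I*√19)/1944 = (I*√19)*(1/1944) = I*√19/1944 ≈ 0.0022422*I)
R(d) = 5*d²
1/R(n) = 1/(5*(I*√19/1944)²) = 1/(5*(-19/3779136)) = 1/(-95/3779136) = -3779136/95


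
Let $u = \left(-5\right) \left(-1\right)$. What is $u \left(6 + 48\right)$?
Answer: $270$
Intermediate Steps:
$u = 5$
$u \left(6 + 48\right) = 5 \left(6 + 48\right) = 5 \cdot 54 = 270$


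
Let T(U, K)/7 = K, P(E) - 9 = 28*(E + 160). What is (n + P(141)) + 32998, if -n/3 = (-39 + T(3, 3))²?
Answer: 40463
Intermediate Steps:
P(E) = 4489 + 28*E (P(E) = 9 + 28*(E + 160) = 9 + 28*(160 + E) = 9 + (4480 + 28*E) = 4489 + 28*E)
T(U, K) = 7*K
n = -972 (n = -3*(-39 + 7*3)² = -3*(-39 + 21)² = -3*(-18)² = -3*324 = -972)
(n + P(141)) + 32998 = (-972 + (4489 + 28*141)) + 32998 = (-972 + (4489 + 3948)) + 32998 = (-972 + 8437) + 32998 = 7465 + 32998 = 40463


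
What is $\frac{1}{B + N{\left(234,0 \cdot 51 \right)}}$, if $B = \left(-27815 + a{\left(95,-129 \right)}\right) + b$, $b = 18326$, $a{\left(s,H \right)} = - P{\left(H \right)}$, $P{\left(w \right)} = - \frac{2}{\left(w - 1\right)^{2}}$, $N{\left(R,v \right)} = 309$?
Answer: $- \frac{8450}{77570999} \approx -0.00010893$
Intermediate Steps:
$P{\left(w \right)} = - \frac{2}{\left(-1 + w\right)^{2}}$
$a{\left(s,H \right)} = \frac{2}{\left(-1 + H\right)^{2}}$ ($a{\left(s,H \right)} = - \frac{-2}{\left(-1 + H\right)^{2}} = \frac{2}{\left(-1 + H\right)^{2}}$)
$B = - \frac{80182049}{8450}$ ($B = \left(-27815 + \frac{2}{\left(-1 - 129\right)^{2}}\right) + 18326 = \left(-27815 + \frac{2}{16900}\right) + 18326 = \left(-27815 + 2 \cdot \frac{1}{16900}\right) + 18326 = \left(-27815 + \frac{1}{8450}\right) + 18326 = - \frac{235036749}{8450} + 18326 = - \frac{80182049}{8450} \approx -9489.0$)
$\frac{1}{B + N{\left(234,0 \cdot 51 \right)}} = \frac{1}{- \frac{80182049}{8450} + 309} = \frac{1}{- \frac{77570999}{8450}} = - \frac{8450}{77570999}$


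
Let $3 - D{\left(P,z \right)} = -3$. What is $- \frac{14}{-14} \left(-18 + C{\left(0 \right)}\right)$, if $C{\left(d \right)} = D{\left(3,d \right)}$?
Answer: $-12$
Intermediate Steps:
$D{\left(P,z \right)} = 6$ ($D{\left(P,z \right)} = 3 - -3 = 3 + 3 = 6$)
$C{\left(d \right)} = 6$
$- \frac{14}{-14} \left(-18 + C{\left(0 \right)}\right) = - \frac{14}{-14} \left(-18 + 6\right) = \left(-14\right) \left(- \frac{1}{14}\right) \left(-12\right) = 1 \left(-12\right) = -12$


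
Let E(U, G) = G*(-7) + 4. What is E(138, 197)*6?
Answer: -8250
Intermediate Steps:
E(U, G) = 4 - 7*G (E(U, G) = -7*G + 4 = 4 - 7*G)
E(138, 197)*6 = (4 - 7*197)*6 = (4 - 1379)*6 = -1375*6 = -8250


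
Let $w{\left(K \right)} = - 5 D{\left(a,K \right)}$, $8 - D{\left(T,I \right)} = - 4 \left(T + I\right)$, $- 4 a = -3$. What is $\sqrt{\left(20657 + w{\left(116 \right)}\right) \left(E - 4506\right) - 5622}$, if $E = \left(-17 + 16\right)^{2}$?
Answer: $4 i \sqrt{5147877} \approx 9075.6 i$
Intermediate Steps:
$a = \frac{3}{4}$ ($a = \left(- \frac{1}{4}\right) \left(-3\right) = \frac{3}{4} \approx 0.75$)
$D{\left(T,I \right)} = 8 + 4 I + 4 T$ ($D{\left(T,I \right)} = 8 - - 4 \left(T + I\right) = 8 - - 4 \left(I + T\right) = 8 - \left(- 4 I - 4 T\right) = 8 + \left(4 I + 4 T\right) = 8 + 4 I + 4 T$)
$E = 1$ ($E = \left(-1\right)^{2} = 1$)
$w{\left(K \right)} = -55 - 20 K$ ($w{\left(K \right)} = - 5 \left(8 + 4 K + 4 \cdot \frac{3}{4}\right) = - 5 \left(8 + 4 K + 3\right) = - 5 \left(11 + 4 K\right) = -55 - 20 K$)
$\sqrt{\left(20657 + w{\left(116 \right)}\right) \left(E - 4506\right) - 5622} = \sqrt{\left(20657 - 2375\right) \left(1 - 4506\right) - 5622} = \sqrt{\left(20657 - 2375\right) \left(-4505\right) - 5622} = \sqrt{18282 \left(-4505\right) - 5622} = \sqrt{-82360410 - 5622} = \sqrt{-82366032} = 4 i \sqrt{5147877}$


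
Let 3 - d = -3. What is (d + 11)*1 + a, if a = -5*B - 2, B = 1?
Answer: 10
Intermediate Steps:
d = 6 (d = 3 - 1*(-3) = 3 + 3 = 6)
a = -7 (a = -5*1 - 2 = -5 - 2 = -7)
(d + 11)*1 + a = (6 + 11)*1 - 7 = 17*1 - 7 = 17 - 7 = 10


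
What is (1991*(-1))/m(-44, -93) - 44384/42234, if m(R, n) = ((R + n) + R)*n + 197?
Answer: -419973707/359622510 ≈ -1.1678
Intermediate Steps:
m(R, n) = 197 + n*(n + 2*R) (m(R, n) = (n + 2*R)*n + 197 = n*(n + 2*R) + 197 = 197 + n*(n + 2*R))
(1991*(-1))/m(-44, -93) - 44384/42234 = (1991*(-1))/(197 + (-93)**2 + 2*(-44)*(-93)) - 44384/42234 = -1991/(197 + 8649 + 8184) - 44384*1/42234 = -1991/17030 - 22192/21117 = -419973707/359622510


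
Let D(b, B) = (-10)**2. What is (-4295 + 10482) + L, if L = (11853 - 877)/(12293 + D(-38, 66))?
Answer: 76686467/12393 ≈ 6187.9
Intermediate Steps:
D(b, B) = 100
L = 10976/12393 (L = (11853 - 877)/(12293 + 100) = 10976/12393 ≈ 0.88566)
(-4295 + 10482) + L = (-4295 + 10482) + 10976/12393 = 6187 + 10976/12393 = 76686467/12393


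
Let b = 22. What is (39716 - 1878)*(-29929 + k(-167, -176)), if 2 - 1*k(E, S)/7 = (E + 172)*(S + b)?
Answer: -927976950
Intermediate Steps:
k(E, S) = 14 - 7*(22 + S)*(172 + E) (k(E, S) = 14 - 7*(E + 172)*(S + 22) = 14 - 7*(172 + E)*(22 + S) = 14 - 7*(22 + S)*(172 + E))
(39716 - 1878)*(-29929 + k(-167, -176)) = (39716 - 1878)*(-29929 + (-26474 - 1204*(-176) - 154*(-167) - 7*(-167)*(-176))) = 37838*(-29929 + (-26474 + 211904 + 25718 - 205744)) = 37838*(-29929 + 5404) = 37838*(-24525) = -927976950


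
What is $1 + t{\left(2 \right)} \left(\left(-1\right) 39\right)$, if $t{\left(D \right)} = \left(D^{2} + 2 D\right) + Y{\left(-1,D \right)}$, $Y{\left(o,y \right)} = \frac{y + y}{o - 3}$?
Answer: $-272$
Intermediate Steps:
$Y{\left(o,y \right)} = \frac{2 y}{-3 + o}$
$t{\left(D \right)} = D^{2} + \frac{3 D}{2}$ ($t{\left(D \right)} = \left(D^{2} + 2 D\right) + \frac{2 D}{-3 - 1} = \left(D^{2} + 2 D\right) + \frac{2 D}{-4} = \left(D^{2} + 2 D\right) + 2 D \left(- \frac{1}{4}\right) = \left(D^{2} + 2 D\right) - \frac{D}{2} = D^{2} + \frac{3 D}{2}$)
$1 + t{\left(2 \right)} \left(\left(-1\right) 39\right) = 1 + \frac{1}{2} \cdot 2 \left(3 + 2 \cdot 2\right) \left(\left(-1\right) 39\right) = 1 + \frac{1}{2} \cdot 2 \left(3 + 4\right) \left(-39\right) = 1 + \frac{1}{2} \cdot 2 \cdot 7 \left(-39\right) = 1 + 7 \left(-39\right) = 1 - 273 = -272$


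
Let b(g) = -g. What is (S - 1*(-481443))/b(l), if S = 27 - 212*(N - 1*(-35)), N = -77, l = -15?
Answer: 163458/5 ≈ 32692.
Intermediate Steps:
S = 8931 (S = 27 - 212*(-77 - 1*(-35)) = 27 - 212*(-77 + 35) = 27 - 212*(-42) = 27 + 8904 = 8931)
(S - 1*(-481443))/b(l) = (8931 - 1*(-481443))/((-1*(-15))) = (8931 + 481443)/15 = 490374*(1/15) = 163458/5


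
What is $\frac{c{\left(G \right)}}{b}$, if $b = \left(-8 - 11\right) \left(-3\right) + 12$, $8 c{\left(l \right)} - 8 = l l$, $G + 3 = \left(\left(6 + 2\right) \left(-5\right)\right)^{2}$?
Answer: $\frac{850139}{184} \approx 4620.3$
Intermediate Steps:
$G = 1597$ ($G = -3 + \left(\left(6 + 2\right) \left(-5\right)\right)^{2} = -3 + \left(8 \left(-5\right)\right)^{2} = -3 + \left(-40\right)^{2} = -3 + 1600 = 1597$)
$c{\left(l \right)} = 1 + \frac{l^{2}}{8}$ ($c{\left(l \right)} = 1 + \frac{l l}{8} = 1 + \frac{l^{2}}{8}$)
$b = 69$ ($b = \left(-8 - 11\right) \left(-3\right) + 12 = \left(-19\right) \left(-3\right) + 12 = 57 + 12 = 69$)
$\frac{c{\left(G \right)}}{b} = \frac{1 + \frac{1597^{2}}{8}}{69} = \left(1 + \frac{1}{8} \cdot 2550409\right) \frac{1}{69} = \left(1 + \frac{2550409}{8}\right) \frac{1}{69} = \frac{2550417}{8} \cdot \frac{1}{69} = \frac{850139}{184}$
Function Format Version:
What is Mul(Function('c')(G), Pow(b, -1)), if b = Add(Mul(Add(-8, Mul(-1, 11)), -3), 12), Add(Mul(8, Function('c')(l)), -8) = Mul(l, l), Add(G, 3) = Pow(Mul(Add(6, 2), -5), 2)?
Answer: Rational(850139, 184) ≈ 4620.3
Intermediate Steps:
G = 1597 (G = Add(-3, Pow(Mul(Add(6, 2), -5), 2)) = Add(-3, Pow(Mul(8, -5), 2)) = Add(-3, Pow(-40, 2)) = Add(-3, 1600) = 1597)
Function('c')(l) = Add(1, Mul(Rational(1, 8), Pow(l, 2))) (Function('c')(l) = Add(1, Mul(Rational(1, 8), Mul(l, l))) = Add(1, Mul(Rational(1, 8), Pow(l, 2))))
b = 69 (b = Add(Mul(Add(-8, -11), -3), 12) = Add(Mul(-19, -3), 12) = Add(57, 12) = 69)
Mul(Function('c')(G), Pow(b, -1)) = Mul(Add(1, Mul(Rational(1, 8), Pow(1597, 2))), Pow(69, -1)) = Mul(Add(1, Mul(Rational(1, 8), 2550409)), Rational(1, 69)) = Mul(Add(1, Rational(2550409, 8)), Rational(1, 69)) = Mul(Rational(2550417, 8), Rational(1, 69)) = Rational(850139, 184)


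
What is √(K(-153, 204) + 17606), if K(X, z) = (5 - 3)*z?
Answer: √18014 ≈ 134.22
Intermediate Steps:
K(X, z) = 2*z
√(K(-153, 204) + 17606) = √(2*204 + 17606) = √(408 + 17606) = √18014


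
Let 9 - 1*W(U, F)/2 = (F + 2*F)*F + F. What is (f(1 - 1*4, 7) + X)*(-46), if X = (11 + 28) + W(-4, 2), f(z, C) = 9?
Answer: -1748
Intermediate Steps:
W(U, F) = 18 - 6*F² - 2*F (W(U, F) = 18 - 2*((F + 2*F)*F + F) = 18 - 2*((3*F)*F + F) = 18 - 2*(3*F² + F) = 18 - 2*(F + 3*F²) = 18 + (-6*F² - 2*F) = 18 - 6*F² - 2*F)
X = 29 (X = (11 + 28) + (18 - 6*2² - 2*2) = 39 + (18 - 6*4 - 4) = 39 + (18 - 24 - 4) = 39 - 10 = 29)
(f(1 - 1*4, 7) + X)*(-46) = (9 + 29)*(-46) = 38*(-46) = -1748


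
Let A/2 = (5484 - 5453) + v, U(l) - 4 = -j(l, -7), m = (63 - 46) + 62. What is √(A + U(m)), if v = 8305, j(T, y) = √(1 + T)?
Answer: 2*√(4169 - √5) ≈ 129.10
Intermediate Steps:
m = 79 (m = 17 + 62 = 79)
U(l) = 4 - √(1 + l)
A = 16672 (A = 2*((5484 - 5453) + 8305) = 2*(31 + 8305) = 2*8336 = 16672)
√(A + U(m)) = √(16672 + (4 - √(1 + 79))) = √(16672 + (4 - √80)) = √(16672 + (4 - 4*√5)) = √(16676 - 4*√5)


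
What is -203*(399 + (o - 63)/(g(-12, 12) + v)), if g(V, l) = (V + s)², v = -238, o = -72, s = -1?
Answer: -1872066/23 ≈ -81394.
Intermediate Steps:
g(V, l) = (-1 + V)² (g(V, l) = (V - 1)² = (-1 + V)²)
-203*(399 + (o - 63)/(g(-12, 12) + v)) = -203*(399 + (-72 - 63)/((-1 - 12)² - 238)) = -203*(399 - 135/((-13)² - 238)) = -203*(399 - 135/(169 - 238)) = -203*(399 - 135/(-69)) = -203*(399 - 135*(-1/69)) = -203*(399 + 45/23) = -203*9222/23 = -1872066/23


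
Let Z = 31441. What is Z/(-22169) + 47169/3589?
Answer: 932847812/79564541 ≈ 11.724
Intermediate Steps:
Z/(-22169) + 47169/3589 = 31441/(-22169) + 47169/3589 = 31441*(-1/22169) + 47169*(1/3589) = -31441/22169 + 47169/3589 = 932847812/79564541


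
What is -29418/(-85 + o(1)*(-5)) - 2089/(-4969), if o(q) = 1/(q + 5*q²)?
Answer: 878144087/2559035 ≈ 343.15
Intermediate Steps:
-29418/(-85 + o(1)*(-5)) - 2089/(-4969) = -29418/(-85 + (1/(1*(1 + 5*1)))*(-5)) - 2089/(-4969) = -29418/(-85 + (1/(1 + 5))*(-5)) - 2089*(-1/4969) = -29418/(-85 + (1/6)*(-5)) + 2089/4969 = -29418/(-85 + (1*(⅙))*(-5)) + 2089/4969 = -29418/(-85 + (⅙)*(-5)) + 2089/4969 = -29418/(-85 - ⅚) + 2089/4969 = -29418/(-515/6) + 2089/4969 = -29418*(-6/515) + 2089/4969 = 176508/515 + 2089/4969 = 878144087/2559035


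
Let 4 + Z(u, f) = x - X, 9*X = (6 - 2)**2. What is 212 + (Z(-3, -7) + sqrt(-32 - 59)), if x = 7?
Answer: 1919/9 + I*sqrt(91) ≈ 213.22 + 9.5394*I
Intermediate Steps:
X = 16/9 (X = (6 - 2)**2/9 = (1/9)*4**2 = (1/9)*16 = 16/9 ≈ 1.7778)
Z(u, f) = 11/9 (Z(u, f) = -4 + (7 - 1*16/9) = -4 + (7 - 16/9) = -4 + 47/9 = 11/9)
212 + (Z(-3, -7) + sqrt(-32 - 59)) = 212 + (11/9 + sqrt(-32 - 59)) = 212 + (11/9 + sqrt(-91)) = 212 + (11/9 + I*sqrt(91)) = 1919/9 + I*sqrt(91)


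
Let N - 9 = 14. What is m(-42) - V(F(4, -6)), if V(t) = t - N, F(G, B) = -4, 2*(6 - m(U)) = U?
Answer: 54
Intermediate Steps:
N = 23 (N = 9 + 14 = 23)
m(U) = 6 - U/2
V(t) = -23 + t (V(t) = t - 1*23 = t - 23 = -23 + t)
m(-42) - V(F(4, -6)) = (6 - ½*(-42)) - (-23 - 4) = (6 + 21) - 1*(-27) = 27 + 27 = 54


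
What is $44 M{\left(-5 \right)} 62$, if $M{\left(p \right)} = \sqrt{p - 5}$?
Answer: $2728 i \sqrt{10} \approx 8626.7 i$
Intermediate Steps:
$M{\left(p \right)} = \sqrt{-5 + p}$
$44 M{\left(-5 \right)} 62 = 44 \sqrt{-5 - 5} \cdot 62 = 44 \sqrt{-10} \cdot 62 = 44 i \sqrt{10} \cdot 62 = 2728 i \sqrt{10}$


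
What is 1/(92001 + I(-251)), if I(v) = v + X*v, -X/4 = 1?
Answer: 1/92754 ≈ 1.0781e-5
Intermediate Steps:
X = -4 (X = -4*1 = -4)
I(v) = -3*v (I(v) = v - 4*v = -3*v)
1/(92001 + I(-251)) = 1/(92001 - 3*(-251)) = 1/(92001 + 753) = 1/92754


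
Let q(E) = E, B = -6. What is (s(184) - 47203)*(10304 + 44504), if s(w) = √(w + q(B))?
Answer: -2587102024 + 54808*√178 ≈ -2.5864e+9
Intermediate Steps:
s(w) = √(-6 + w) (s(w) = √(w - 6) = √(-6 + w))
(s(184) - 47203)*(10304 + 44504) = (√(-6 + 184) - 47203)*(10304 + 44504) = (√178 - 47203)*54808 = (-47203 + √178)*54808 = -2587102024 + 54808*√178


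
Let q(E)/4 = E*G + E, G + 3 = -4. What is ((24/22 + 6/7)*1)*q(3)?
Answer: -10800/77 ≈ -140.26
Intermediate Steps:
G = -7 (G = -3 - 4 = -7)
q(E) = -24*E (q(E) = 4*(E*(-7) + E) = 4*(-7*E + E) = 4*(-6*E) = -24*E)
((24/22 + 6/7)*1)*q(3) = ((24/22 + 6/7)*1)*(-24*3) = ((24*(1/22) + 6*(⅐))*1)*(-72) = ((12/11 + 6/7)*1)*(-72) = ((150/77)*1)*(-72) = (150/77)*(-72) = -10800/77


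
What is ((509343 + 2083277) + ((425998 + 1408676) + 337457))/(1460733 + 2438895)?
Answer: 4764751/3899628 ≈ 1.2218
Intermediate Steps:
((509343 + 2083277) + ((425998 + 1408676) + 337457))/(1460733 + 2438895) = (2592620 + (1834674 + 337457))/3899628 = (2592620 + 2172131)*(1/3899628) = 4764751*(1/3899628) = 4764751/3899628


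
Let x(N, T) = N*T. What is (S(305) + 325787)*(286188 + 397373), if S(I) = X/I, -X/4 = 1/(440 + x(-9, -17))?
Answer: 40277783172219311/180865 ≈ 2.2270e+11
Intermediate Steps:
X = -4/593 (X = -4/(440 - 9*(-17)) = -4/(440 + 153) = -4/593 ≈ -0.0067454)
S(I) = -4/(593*I)
(S(305) + 325787)*(286188 + 397373) = (-4/593/305 + 325787)*(286188 + 397373) = (-4/593*1/305 + 325787)*683561 = (-4/180865 + 325787)*683561 = (58923465751/180865)*683561 = 40277783172219311/180865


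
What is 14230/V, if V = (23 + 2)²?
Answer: 2846/125 ≈ 22.768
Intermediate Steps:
V = 625 (V = 25² = 625)
14230/V = 14230/625 = 14230*(1/625) = 2846/125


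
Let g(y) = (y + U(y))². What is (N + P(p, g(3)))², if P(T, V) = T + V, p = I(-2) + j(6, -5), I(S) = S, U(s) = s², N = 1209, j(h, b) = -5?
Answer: 1811716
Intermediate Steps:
g(y) = (y + y²)²
p = -7 (p = -2 - 5 = -7)
(N + P(p, g(3)))² = (1209 + (-7 + 3²*(1 + 3)²))² = (1209 + (-7 + 9*4²))² = (1209 + (-7 + 9*16))² = (1209 + (-7 + 144))² = (1209 + 137)² = 1346² = 1811716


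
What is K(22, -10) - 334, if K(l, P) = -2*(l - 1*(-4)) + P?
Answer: -396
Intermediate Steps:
K(l, P) = -8 + P - 2*l (K(l, P) = -2*(l + 4) + P = -2*(4 + l) + P = (-8 - 2*l) + P = -8 + P - 2*l)
K(22, -10) - 334 = (-8 - 10 - 2*22) - 334 = (-8 - 10 - 44) - 334 = -62 - 334 = -396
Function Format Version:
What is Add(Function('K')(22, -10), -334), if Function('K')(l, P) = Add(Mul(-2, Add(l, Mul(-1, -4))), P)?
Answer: -396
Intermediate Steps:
Function('K')(l, P) = Add(-8, P, Mul(-2, l)) (Function('K')(l, P) = Add(Mul(-2, Add(l, 4)), P) = Add(Mul(-2, Add(4, l)), P) = Add(Add(-8, Mul(-2, l)), P) = Add(-8, P, Mul(-2, l)))
Add(Function('K')(22, -10), -334) = Add(Add(-8, -10, Mul(-2, 22)), -334) = Add(Add(-8, -10, -44), -334) = Add(-62, -334) = -396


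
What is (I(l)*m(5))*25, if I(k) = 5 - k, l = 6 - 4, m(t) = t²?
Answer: 1875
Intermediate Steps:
l = 2
(I(l)*m(5))*25 = ((5 - 1*2)*5²)*25 = ((5 - 2)*25)*25 = (3*25)*25 = 75*25 = 1875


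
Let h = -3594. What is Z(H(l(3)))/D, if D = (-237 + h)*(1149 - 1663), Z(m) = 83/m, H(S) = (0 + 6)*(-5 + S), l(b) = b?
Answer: -83/23629608 ≈ -3.5125e-6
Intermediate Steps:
H(S) = -30 + 6*S (H(S) = 6*(-5 + S) = -30 + 6*S)
D = 1969134 (D = (-237 - 3594)*(1149 - 1663) = -3831*(-514) = 1969134)
Z(H(l(3)))/D = (83/(-30 + 6*3))/1969134 = (83/(-30 + 18))*(1/1969134) = (83/(-12))*(1/1969134) = (83*(-1/12))*(1/1969134) = -83/12*1/1969134 = -83/23629608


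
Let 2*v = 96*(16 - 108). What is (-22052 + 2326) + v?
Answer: -24142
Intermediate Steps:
v = -4416 (v = (96*(16 - 108))/2 = (96*(-92))/2 = (½)*(-8832) = -4416)
(-22052 + 2326) + v = (-22052 + 2326) - 4416 = -19726 - 4416 = -24142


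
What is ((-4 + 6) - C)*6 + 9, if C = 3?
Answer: 3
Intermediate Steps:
((-4 + 6) - C)*6 + 9 = ((-4 + 6) - 1*3)*6 + 9 = (2 - 3)*6 + 9 = -1*6 + 9 = -6 + 9 = 3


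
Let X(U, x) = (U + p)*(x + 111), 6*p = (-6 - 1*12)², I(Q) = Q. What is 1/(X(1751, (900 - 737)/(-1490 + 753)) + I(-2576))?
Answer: 737/145468908 ≈ 5.0664e-6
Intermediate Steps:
p = 54 (p = (-6 - 1*12)²/6 = (-6 - 12)²/6 = (⅙)*(-18)² = (⅙)*324 = 54)
X(U, x) = (54 + U)*(111 + x) (X(U, x) = (U + 54)*(x + 111) = (54 + U)*(111 + x))
1/(X(1751, (900 - 737)/(-1490 + 753)) + I(-2576)) = 1/((5994 + 54*((900 - 737)/(-1490 + 753)) + 111*1751 + 1751*((900 - 737)/(-1490 + 753))) - 2576) = 1/((5994 + 54*(163/(-737)) + 194361 + 1751*(163/(-737))) - 2576) = 1/((5994 + 54*(163*(-1/737)) + 194361 + 1751*(163*(-1/737))) - 2576) = 1/((5994 + 54*(-163/737) + 194361 + 1751*(-163/737)) - 2576) = 1/((5994 - 8802/737 + 194361 - 285413/737) - 2576) = 1/(147367420/737 - 2576) = 1/(145468908/737) = 737/145468908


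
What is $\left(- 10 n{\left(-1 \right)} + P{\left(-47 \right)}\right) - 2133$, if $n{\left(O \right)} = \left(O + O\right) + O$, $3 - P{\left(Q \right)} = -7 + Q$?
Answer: $-2046$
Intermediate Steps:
$P{\left(Q \right)} = 10 - Q$ ($P{\left(Q \right)} = 3 - \left(-7 + Q\right) = 10 - Q$)
$n{\left(O \right)} = 3 O$ ($n{\left(O \right)} = 2 O + O = 3 O$)
$\left(- 10 n{\left(-1 \right)} + P{\left(-47 \right)}\right) - 2133 = \left(- 10 \cdot 3 \left(-1\right) + \left(10 - -47\right)\right) - 2133 = \left(\left(-10\right) \left(-3\right) + \left(10 + 47\right)\right) - 2133 = \left(30 + 57\right) - 2133 = 87 - 2133 = -2046$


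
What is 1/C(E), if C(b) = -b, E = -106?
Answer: 1/106 ≈ 0.0094340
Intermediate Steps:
1/C(E) = 1/(-1*(-106)) = 1/106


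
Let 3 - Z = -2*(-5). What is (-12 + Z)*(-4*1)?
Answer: 76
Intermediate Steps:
Z = -7 (Z = 3 - (-2)*(-5) = 3 - 1*10 = 3 - 10 = -7)
(-12 + Z)*(-4*1) = (-12 - 7)*(-4*1) = -19*(-4) = 76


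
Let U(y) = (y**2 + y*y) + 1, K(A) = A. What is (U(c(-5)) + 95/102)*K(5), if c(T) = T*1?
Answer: 26485/102 ≈ 259.66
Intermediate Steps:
c(T) = T
U(y) = 1 + 2*y**2 (U(y) = (y**2 + y**2) + 1 = 2*y**2 + 1 = 1 + 2*y**2)
(U(c(-5)) + 95/102)*K(5) = ((1 + 2*(-5)**2) + 95/102)*5 = ((1 + 2*25) + 95*(1/102))*5 = ((1 + 50) + 95/102)*5 = (51 + 95/102)*5 = (5297/102)*5 = 26485/102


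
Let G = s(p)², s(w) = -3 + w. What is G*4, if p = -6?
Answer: 324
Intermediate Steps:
G = 81 (G = (-3 - 6)² = (-9)² = 81)
G*4 = 81*4 = 324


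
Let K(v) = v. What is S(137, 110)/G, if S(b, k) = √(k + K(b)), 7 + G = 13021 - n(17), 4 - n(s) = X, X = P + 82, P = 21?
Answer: √247/13113 ≈ 0.0011985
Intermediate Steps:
X = 103 (X = 21 + 82 = 103)
n(s) = -99 (n(s) = 4 - 1*103 = 4 - 103 = -99)
G = 13113 (G = -7 + (13021 - 1*(-99)) = -7 + (13021 + 99) = -7 + 13120 = 13113)
S(b, k) = √(b + k) (S(b, k) = √(k + b) = √(b + k))
S(137, 110)/G = √(137 + 110)/13113 = √247*(1/13113) = √247/13113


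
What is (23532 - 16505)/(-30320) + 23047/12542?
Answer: 305326203/190136720 ≈ 1.6058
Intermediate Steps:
(23532 - 16505)/(-30320) + 23047/12542 = 7027*(-1/30320) + 23047*(1/12542) = -7027/30320 + 23047/12542 = 305326203/190136720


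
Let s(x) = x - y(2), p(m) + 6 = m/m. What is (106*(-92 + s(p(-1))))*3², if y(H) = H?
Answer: -94446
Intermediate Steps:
p(m) = -5 (p(m) = -6 + m/m = -6 + 1 = -5)
s(x) = -2 + x (s(x) = x - 1*2 = x - 2 = -2 + x)
(106*(-92 + s(p(-1))))*3² = (106*(-92 + (-2 - 5)))*3² = (106*(-92 - 7))*9 = (106*(-99))*9 = -10494*9 = -94446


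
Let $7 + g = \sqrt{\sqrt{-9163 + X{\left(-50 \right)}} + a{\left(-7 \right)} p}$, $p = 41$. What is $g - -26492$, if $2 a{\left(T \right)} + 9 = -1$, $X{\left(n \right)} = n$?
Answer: $26485 + \sqrt{-205 + i \sqrt{9213}} \approx 26488.0 + 14.686 i$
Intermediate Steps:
$a{\left(T \right)} = -5$ ($a{\left(T \right)} = - \frac{9}{2} + \frac{1}{2} \left(-1\right) = - \frac{9}{2} - \frac{1}{2} = -5$)
$g = -7 + \sqrt{-205 + i \sqrt{9213}}$ ($g = -7 + \sqrt{\sqrt{-9163 - 50} - 205} = -7 + \sqrt{\sqrt{-9213} - 205} = -7 + \sqrt{i \sqrt{9213} - 205} = -7 + \sqrt{-205 + i \sqrt{9213}} \approx -3.7321 + 14.686 i$)
$g - -26492 = \left(-7 + \sqrt{-205 + i \sqrt{9213}}\right) - -26492 = \left(-7 + \sqrt{-205 + i \sqrt{9213}}\right) + 26492 = 26485 + \sqrt{-205 + i \sqrt{9213}}$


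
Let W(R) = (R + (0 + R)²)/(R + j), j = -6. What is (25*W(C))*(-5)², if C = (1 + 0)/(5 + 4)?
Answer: -6250/477 ≈ -13.103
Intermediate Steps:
C = ⅑ (C = 1/9 = 1*(⅑) = ⅑ ≈ 0.11111)
W(R) = (R + R²)/(-6 + R) (W(R) = (R + (0 + R)²)/(R - 6) = (R + R²)/(-6 + R))
(25*W(C))*(-5)² = (25*((1 + ⅑)/(9*(-6 + ⅑))))*(-5)² = (25*((⅑)*(10/9)/(-53/9)))*25 = (25*((⅑)*(-9/53)*(10/9)))*25 = (25*(-10/477))*25 = -250/477*25 = -6250/477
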